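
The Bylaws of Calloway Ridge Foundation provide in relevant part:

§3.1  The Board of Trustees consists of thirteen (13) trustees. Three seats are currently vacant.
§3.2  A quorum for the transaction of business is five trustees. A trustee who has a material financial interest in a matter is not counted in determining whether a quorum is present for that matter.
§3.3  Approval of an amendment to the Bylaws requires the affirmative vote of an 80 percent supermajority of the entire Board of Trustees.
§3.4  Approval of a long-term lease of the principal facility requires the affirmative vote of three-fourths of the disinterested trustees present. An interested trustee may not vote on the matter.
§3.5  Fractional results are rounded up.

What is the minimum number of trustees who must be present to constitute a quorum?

5

The quorum is fixed at 5.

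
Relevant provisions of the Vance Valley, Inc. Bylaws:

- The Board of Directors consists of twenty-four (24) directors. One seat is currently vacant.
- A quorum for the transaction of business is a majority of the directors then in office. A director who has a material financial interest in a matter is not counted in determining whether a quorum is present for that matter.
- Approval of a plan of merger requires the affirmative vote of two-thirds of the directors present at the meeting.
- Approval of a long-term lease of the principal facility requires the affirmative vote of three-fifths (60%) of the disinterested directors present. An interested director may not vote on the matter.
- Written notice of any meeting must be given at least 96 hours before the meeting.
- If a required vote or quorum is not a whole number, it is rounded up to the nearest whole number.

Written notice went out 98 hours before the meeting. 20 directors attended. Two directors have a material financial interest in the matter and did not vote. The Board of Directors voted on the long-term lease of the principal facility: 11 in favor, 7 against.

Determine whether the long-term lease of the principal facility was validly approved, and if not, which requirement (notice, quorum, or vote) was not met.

Valid — all requirements satisfied.

Notice: 98 hours given; 96 required (98 ≥ 96). Satisfied.
Quorum: 20 present, but the 2 interested directors do not count, leaving 18. Quorum is 12. Satisfied.
Vote: the long-term lease of the principal facility requires three-fifths of the disinterested directors present (20 − 2 = 18). 3/5 of 18 = 10.80, rounded up to 11, so 11 affirmative votes are needed; 11 voted in favor. Satisfied.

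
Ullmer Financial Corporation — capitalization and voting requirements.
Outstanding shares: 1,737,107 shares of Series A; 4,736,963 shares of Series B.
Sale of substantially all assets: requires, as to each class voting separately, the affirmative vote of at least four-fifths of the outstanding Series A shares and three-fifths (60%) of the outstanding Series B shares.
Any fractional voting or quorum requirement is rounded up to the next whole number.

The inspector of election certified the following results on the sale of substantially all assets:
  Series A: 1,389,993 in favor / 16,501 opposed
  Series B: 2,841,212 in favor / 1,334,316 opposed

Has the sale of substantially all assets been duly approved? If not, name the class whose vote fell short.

Not approved — the Series B shares did not give the required vote.

Series A: 4/5 of 1737107 = 1389685.60, rounded up to 1389686; 1,389,686 required, 1,389,993 in favor — approved.
Series B: 3/5 of 4736963 = 2842177.80, rounded up to 2842178; 2,842,178 required, 2,841,212 in favor — not approved.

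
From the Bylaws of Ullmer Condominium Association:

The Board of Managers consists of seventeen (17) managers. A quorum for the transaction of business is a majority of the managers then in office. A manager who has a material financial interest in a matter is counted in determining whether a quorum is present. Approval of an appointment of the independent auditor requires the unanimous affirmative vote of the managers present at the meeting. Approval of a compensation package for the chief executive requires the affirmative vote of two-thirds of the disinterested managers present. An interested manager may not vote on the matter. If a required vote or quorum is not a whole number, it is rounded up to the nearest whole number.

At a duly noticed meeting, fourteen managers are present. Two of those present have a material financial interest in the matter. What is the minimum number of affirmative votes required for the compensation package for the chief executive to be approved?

The compensation package for the chief executive requires two-thirds of the disinterested managers present (14 − 2 = 12).
2/3 of 12 = 8.

8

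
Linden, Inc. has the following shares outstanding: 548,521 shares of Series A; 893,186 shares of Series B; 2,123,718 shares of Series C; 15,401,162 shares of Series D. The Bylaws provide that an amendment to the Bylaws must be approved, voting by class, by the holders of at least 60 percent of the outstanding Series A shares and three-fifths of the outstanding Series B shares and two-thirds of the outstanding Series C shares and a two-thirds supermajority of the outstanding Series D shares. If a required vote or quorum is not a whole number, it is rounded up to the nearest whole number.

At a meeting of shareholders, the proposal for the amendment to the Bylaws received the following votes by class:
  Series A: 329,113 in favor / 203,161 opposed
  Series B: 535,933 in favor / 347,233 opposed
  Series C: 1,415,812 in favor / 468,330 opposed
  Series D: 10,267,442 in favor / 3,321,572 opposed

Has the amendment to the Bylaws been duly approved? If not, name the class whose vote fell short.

Series A: 3/5 of 548521 = 329112.60, rounded up to 329113; 329,113 required, 329,113 in favor — approved.
Series B: 3/5 of 893186 = 535911.60, rounded up to 535912; 535,912 required, 535,933 in favor — approved.
Series C: 2/3 of 2123718 = 1415812; 1,415,812 required, 1,415,812 in favor — approved.
Series D: 2/3 of 15401162 = 10267441.33, rounded up to 10267442; 10,267,442 required, 10,267,442 in favor — approved.

Approved — every class gave the required vote.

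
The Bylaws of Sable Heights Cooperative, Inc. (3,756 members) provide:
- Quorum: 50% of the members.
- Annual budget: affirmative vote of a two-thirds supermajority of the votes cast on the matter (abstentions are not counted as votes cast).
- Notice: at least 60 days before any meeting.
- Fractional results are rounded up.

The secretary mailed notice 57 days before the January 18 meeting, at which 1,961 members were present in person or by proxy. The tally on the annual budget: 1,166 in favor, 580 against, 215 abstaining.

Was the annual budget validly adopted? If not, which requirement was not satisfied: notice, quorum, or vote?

Invalid — notice requirement not satisfied.

Notice: 57 days given; 60 required. Not satisfied.
Quorum: 50% of 3,756 = 1,878; 1,961 present. Satisfied.
Vote: requires two-thirds of the votes cast (1,961 − 215 abstaining = 1,746); 2/3 of 1746 = 1164, so 1,164 needed; 1,166 in favor. Satisfied.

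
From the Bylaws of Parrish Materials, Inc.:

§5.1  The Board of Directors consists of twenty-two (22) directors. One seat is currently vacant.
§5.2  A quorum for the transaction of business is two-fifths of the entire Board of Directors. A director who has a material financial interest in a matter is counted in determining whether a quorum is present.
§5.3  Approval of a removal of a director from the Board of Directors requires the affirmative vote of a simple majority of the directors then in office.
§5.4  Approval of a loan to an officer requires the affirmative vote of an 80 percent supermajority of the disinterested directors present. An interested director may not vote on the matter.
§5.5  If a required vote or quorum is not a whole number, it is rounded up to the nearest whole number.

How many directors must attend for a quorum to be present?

9

2/5 of 22 = 8.80, rounded up to 9.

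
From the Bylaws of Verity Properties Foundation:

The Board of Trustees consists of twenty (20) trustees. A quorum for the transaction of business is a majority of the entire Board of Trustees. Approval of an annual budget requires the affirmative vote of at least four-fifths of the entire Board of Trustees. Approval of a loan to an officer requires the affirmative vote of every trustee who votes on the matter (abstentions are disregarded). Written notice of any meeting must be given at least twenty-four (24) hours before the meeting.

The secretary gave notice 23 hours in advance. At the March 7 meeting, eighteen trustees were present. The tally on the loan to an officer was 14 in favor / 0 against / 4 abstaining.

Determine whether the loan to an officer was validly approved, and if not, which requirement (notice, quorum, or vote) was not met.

Notice: 23 hours given; 24 required (23 < 24). Not satisfied.
Quorum: 18 present; quorum is 11. Satisfied.
Vote: the loan to an officer requires the unanimous vote of the votes cast (18 present − 4 abstaining = 14). Unanimous means all 14, so 14 affirmative votes are needed; 14 voted in favor. Satisfied.

Invalid — notice requirement not satisfied.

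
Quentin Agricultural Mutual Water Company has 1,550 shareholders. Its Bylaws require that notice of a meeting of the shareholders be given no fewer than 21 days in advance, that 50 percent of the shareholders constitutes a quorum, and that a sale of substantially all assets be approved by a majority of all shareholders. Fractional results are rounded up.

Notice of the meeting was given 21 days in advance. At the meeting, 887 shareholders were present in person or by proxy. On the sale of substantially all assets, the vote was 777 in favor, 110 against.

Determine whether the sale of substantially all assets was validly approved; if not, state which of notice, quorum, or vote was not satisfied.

Notice: 21 days given; 21 required. Satisfied.
Quorum: 50% of 1,550 = 775; 887 present. Satisfied.
Vote: requires a majority of all shareholders (1,550); a majority of 1550 is 776, so 776 needed; 777 in favor. Satisfied.

Valid — all requirements satisfied.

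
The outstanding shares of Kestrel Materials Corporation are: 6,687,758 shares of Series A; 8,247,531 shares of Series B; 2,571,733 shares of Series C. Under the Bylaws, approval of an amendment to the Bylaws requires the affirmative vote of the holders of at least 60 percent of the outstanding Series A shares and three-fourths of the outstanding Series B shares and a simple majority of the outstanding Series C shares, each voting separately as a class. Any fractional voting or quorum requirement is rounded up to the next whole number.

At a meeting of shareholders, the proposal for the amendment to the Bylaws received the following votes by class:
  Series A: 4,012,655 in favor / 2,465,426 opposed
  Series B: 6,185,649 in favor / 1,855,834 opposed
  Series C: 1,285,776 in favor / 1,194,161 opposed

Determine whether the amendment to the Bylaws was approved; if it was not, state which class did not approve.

Not approved — the Series C shares did not give the required vote.

Series A: 3/5 of 6687758 = 4012654.80, rounded up to 4012655; 4,012,655 required, 4,012,655 in favor — approved.
Series B: 3/4 of 8247531 = 6185648.25, rounded up to 6185649; 6,185,649 required, 6,185,649 in favor — approved.
Series C: a majority of 2571733 is 1285867; 1,285,867 required, 1,285,776 in favor — not approved.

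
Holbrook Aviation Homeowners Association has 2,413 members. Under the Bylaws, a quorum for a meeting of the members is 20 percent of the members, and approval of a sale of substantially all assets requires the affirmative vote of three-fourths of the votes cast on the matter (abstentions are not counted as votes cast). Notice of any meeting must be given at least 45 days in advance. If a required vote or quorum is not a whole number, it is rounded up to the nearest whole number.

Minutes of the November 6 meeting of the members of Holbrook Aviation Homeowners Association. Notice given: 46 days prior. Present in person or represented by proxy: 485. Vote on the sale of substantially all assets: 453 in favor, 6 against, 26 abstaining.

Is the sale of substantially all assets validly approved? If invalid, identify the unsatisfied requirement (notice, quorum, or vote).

Notice: 46 days given; 45 required. Satisfied.
Quorum: 20% of 2,413 = 482.60, rounded up to 483; 485 present. Satisfied.
Vote: requires three-fourths of the votes cast (485 − 26 abstaining = 459); 3/4 of 459 = 344.25, rounded up to 345, so 345 needed; 453 in favor. Satisfied.

Valid — all requirements satisfied.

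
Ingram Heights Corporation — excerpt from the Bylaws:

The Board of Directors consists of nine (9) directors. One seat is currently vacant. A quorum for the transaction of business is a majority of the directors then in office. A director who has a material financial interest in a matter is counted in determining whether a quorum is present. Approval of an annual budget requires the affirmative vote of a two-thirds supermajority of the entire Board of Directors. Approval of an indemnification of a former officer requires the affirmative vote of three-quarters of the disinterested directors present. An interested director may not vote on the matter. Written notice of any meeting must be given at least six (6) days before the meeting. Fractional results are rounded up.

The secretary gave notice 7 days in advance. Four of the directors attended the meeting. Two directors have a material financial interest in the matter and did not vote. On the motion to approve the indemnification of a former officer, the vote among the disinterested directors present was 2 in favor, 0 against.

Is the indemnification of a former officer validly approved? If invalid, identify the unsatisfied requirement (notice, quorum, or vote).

Invalid — quorum requirement not satisfied.

Notice: 7 days given; 6 required (7 ≥ 6). Satisfied.
Quorum: 4 present (interested directors count toward quorum); quorum is 5. Not satisfied.
Vote: the indemnification of a former officer requires three-fourths of the disinterested directors present (4 − 2 = 2). 3/4 of 2 = 1.50, rounded up to 2, so 2 affirmative votes are needed; 2 voted in favor. Satisfied. (Moot — without a quorum no business can be validly transacted.)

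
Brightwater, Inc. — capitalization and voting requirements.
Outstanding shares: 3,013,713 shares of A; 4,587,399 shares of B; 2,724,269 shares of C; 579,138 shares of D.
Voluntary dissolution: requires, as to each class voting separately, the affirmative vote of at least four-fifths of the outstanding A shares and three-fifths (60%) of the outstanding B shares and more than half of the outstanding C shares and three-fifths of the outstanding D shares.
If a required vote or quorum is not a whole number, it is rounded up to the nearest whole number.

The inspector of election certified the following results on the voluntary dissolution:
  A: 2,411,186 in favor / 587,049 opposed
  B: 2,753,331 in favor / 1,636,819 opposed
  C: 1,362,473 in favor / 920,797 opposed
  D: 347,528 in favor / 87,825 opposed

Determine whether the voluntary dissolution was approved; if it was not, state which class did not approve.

A: 4/5 of 3013713 = 2410970.40, rounded up to 2410971; 2,410,971 required, 2,411,186 in favor — approved.
B: 3/5 of 4587399 = 2752439.40, rounded up to 2752440; 2,752,440 required, 2,753,331 in favor — approved.
C: a majority of 2724269 is 1362135; 1,362,135 required, 1,362,473 in favor — approved.
D: 3/5 of 579138 = 347482.80, rounded up to 347483; 347,483 required, 347,528 in favor — approved.

Approved — every class gave the required vote.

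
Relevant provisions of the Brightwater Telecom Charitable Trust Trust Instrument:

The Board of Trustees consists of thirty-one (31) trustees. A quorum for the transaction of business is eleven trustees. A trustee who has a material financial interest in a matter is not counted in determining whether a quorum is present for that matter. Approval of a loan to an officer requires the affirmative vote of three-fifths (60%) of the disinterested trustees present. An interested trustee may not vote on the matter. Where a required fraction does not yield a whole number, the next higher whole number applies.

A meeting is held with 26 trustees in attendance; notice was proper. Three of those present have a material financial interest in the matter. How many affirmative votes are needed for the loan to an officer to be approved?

14

The loan to an officer requires three-fifths of the disinterested trustees present (26 − 3 = 23).
3/5 of 23 = 13.80, rounded up to 14.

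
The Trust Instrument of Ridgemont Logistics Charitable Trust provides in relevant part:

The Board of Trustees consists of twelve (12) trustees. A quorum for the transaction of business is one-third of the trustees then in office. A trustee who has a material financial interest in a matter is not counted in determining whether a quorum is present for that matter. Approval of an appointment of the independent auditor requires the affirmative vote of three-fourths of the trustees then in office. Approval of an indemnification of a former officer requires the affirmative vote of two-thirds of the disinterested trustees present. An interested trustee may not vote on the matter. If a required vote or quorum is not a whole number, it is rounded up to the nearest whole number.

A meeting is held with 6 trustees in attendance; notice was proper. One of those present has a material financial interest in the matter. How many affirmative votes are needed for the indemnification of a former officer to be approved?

4

The indemnification of a former officer requires two-thirds of the disinterested trustees present (6 − 1 = 5).
2/3 of 5 = 3.33, rounded up to 4.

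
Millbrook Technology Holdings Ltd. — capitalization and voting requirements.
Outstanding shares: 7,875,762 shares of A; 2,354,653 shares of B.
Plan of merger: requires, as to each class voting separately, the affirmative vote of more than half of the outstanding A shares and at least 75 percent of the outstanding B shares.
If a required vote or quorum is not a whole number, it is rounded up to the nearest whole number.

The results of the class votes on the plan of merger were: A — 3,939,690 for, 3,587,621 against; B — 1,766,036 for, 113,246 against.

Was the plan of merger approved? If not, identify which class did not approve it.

Approved — every class gave the required vote.

A: a majority of 7875762 is 3937882; 3,937,882 required, 3,939,690 in favor — approved.
B: 3/4 of 2354653 = 1765989.75, rounded up to 1765990; 1,765,990 required, 1,766,036 in favor — approved.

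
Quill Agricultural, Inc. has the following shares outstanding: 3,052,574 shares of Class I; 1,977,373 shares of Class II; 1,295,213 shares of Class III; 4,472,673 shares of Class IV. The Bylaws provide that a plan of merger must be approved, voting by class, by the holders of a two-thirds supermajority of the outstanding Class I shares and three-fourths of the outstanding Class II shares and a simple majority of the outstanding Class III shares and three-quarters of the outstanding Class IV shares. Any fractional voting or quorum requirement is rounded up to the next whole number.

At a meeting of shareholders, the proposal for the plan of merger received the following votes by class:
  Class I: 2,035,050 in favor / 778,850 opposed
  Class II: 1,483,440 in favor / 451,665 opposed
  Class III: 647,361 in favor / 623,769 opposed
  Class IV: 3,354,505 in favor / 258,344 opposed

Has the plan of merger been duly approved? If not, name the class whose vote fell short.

Not approved — the Class III shares did not give the required vote.

Class I: 2/3 of 3052574 = 2035049.33, rounded up to 2035050; 2,035,050 required, 2,035,050 in favor — approved.
Class II: 3/4 of 1977373 = 1483029.75, rounded up to 1483030; 1,483,030 required, 1,483,440 in favor — approved.
Class III: a majority of 1295213 is 647607; 647,607 required, 647,361 in favor — not approved.
Class IV: 3/4 of 4472673 = 3354504.75, rounded up to 3354505; 3,354,505 required, 3,354,505 in favor — approved.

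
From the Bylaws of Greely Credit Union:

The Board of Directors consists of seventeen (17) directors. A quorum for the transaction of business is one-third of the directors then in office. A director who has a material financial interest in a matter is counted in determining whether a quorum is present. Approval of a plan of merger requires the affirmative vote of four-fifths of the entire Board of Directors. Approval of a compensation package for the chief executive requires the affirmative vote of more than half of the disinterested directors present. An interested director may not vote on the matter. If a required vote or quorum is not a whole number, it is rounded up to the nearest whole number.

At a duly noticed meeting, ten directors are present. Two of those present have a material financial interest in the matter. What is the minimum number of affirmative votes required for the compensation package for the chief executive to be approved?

The compensation package for the chief executive requires a majority of the disinterested directors present (10 − 2 = 8).
A majority of 8 is 5.

5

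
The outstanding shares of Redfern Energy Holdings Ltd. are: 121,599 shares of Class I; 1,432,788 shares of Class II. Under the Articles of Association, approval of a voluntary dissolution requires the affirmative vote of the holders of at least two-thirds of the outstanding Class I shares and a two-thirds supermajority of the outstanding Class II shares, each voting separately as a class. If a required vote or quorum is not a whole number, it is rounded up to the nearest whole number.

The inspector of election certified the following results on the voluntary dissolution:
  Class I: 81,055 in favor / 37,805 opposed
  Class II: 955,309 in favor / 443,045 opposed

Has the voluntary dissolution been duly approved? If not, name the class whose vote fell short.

Not approved — the Class I shares did not give the required vote.

Class I: 2/3 of 121599 = 81066; 81,066 required, 81,055 in favor — not approved.
Class II: 2/3 of 1432788 = 955192; 955,192 required, 955,309 in favor — approved.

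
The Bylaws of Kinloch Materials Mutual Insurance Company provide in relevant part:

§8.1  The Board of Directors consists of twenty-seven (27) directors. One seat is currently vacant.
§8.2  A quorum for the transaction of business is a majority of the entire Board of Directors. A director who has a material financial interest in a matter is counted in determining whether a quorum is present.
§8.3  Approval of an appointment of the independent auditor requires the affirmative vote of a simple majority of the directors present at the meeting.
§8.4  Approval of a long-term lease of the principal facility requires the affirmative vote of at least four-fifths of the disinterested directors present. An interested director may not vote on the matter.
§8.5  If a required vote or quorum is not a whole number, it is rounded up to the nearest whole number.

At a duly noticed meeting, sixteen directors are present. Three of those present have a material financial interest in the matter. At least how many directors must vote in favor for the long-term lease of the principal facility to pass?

The long-term lease of the principal facility requires four-fifths of the disinterested directors present (16 − 3 = 13).
4/5 of 13 = 10.40, rounded up to 11.

11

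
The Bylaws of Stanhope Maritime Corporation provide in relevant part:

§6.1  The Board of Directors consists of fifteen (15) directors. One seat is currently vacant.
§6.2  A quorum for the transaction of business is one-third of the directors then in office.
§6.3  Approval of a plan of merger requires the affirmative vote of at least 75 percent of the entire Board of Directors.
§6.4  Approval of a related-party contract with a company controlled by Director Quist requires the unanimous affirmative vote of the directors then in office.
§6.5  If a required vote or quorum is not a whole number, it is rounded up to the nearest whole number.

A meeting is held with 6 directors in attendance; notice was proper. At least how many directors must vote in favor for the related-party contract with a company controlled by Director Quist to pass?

The related-party contract with a company controlled by Director Quist requires the unanimous vote of the directors then in office (14).
Unanimous means all 14.
(Only 6 can vote, so the related-party contract with a company controlled by Director Quist cannot pass at this meeting, but the required vote is still 14.)

14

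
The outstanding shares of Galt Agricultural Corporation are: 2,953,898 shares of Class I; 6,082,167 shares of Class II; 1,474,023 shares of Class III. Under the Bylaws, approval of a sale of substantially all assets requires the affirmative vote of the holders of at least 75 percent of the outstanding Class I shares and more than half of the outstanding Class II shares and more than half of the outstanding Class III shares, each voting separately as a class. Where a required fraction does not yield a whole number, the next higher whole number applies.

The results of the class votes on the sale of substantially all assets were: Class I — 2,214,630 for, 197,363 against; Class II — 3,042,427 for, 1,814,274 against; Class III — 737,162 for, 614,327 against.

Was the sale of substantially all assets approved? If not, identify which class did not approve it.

Class I: 3/4 of 2953898 = 2215423.50, rounded up to 2215424; 2,215,424 required, 2,214,630 in favor — not approved.
Class II: a majority of 6082167 is 3041084; 3,041,084 required, 3,042,427 in favor — approved.
Class III: a majority of 1474023 is 737012; 737,012 required, 737,162 in favor — approved.

Not approved — the Class I shares did not give the required vote.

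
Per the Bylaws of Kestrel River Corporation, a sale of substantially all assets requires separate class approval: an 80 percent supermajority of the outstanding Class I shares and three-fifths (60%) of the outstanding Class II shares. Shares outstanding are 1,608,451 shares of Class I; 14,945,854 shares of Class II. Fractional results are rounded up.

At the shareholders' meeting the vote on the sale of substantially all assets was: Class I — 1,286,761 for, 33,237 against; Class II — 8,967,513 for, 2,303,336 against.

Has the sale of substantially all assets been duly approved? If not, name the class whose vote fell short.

Approved — every class gave the required vote.

Class I: 4/5 of 1608451 = 1286760.80, rounded up to 1286761; 1,286,761 required, 1,286,761 in favor — approved.
Class II: 3/5 of 14945854 = 8967512.40, rounded up to 8967513; 8,967,513 required, 8,967,513 in favor — approved.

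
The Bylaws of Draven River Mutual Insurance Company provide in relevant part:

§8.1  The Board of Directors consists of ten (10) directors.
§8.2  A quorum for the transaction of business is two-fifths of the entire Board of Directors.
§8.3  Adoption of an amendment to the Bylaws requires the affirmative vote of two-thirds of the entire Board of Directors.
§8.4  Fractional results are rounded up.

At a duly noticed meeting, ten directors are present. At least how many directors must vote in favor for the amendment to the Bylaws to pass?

7

The amendment to the Bylaws requires two-thirds of the entire Board of Directors (10).
2/3 of 10 = 6.67, rounded up to 7.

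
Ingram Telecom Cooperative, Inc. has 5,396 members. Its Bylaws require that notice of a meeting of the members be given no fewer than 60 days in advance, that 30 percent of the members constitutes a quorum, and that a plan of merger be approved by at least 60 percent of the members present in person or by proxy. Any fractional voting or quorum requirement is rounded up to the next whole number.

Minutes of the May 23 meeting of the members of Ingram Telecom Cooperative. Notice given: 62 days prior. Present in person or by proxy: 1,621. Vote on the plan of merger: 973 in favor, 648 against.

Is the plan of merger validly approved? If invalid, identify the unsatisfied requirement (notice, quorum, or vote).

Notice: 62 days given; 60 required. Satisfied.
Quorum: 30% of 5,396 = 1,618.80, rounded up to 1,619; 1,621 present. Satisfied.
Vote: requires three-fifths of those present (1,621); 3/5 of 1621 = 972.60, rounded up to 973, so 973 needed; 973 in favor. Satisfied.

Valid — all requirements satisfied.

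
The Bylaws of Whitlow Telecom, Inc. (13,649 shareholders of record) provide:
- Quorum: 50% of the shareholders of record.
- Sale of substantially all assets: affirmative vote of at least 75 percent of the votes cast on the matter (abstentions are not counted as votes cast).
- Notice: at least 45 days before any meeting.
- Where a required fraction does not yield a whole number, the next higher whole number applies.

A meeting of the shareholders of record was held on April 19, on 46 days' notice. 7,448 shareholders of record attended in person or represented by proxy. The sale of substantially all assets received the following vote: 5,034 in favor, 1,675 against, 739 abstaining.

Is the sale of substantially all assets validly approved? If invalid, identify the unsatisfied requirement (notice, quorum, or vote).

Valid — all requirements satisfied.

Notice: 46 days given; 45 required. Satisfied.
Quorum: 50% of 13,649 = 6,824.50, rounded up to 6,825; 7,448 present. Satisfied.
Vote: requires three-fourths of the votes cast (7,448 − 739 abstaining = 6,709); 3/4 of 6709 = 5031.75, rounded up to 5032, so 5,032 needed; 5,034 in favor. Satisfied.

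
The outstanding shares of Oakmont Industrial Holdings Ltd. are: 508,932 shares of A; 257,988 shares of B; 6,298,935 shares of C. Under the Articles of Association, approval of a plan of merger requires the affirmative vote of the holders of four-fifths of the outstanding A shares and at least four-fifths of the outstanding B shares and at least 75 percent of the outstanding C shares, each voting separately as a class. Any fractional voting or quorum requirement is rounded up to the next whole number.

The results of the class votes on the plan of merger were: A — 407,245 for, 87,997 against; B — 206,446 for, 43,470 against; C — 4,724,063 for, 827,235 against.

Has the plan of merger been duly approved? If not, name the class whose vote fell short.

A: 4/5 of 508932 = 407145.60, rounded up to 407146; 407,146 required, 407,245 in favor — approved.
B: 4/5 of 257988 = 206390.40, rounded up to 206391; 206,391 required, 206,446 in favor — approved.
C: 3/4 of 6298935 = 4724201.25, rounded up to 4724202; 4,724,202 required, 4,724,063 in favor — not approved.

Not approved — the C shares did not give the required vote.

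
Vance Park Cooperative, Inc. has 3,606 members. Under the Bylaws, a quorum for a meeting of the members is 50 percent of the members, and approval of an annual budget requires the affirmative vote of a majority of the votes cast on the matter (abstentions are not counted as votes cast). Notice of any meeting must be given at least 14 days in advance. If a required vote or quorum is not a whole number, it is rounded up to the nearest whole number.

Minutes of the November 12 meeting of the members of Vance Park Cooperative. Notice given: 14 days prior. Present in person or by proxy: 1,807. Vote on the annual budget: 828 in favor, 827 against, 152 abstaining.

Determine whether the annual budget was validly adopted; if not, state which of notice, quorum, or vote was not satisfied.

Notice: 14 days given; 14 required. Satisfied.
Quorum: 50% of 3,606 = 1,803; 1,807 present. Satisfied.
Vote: requires a majority of the votes cast (1,807 − 152 abstaining = 1,655); a majority of 1655 is 828, so 828 needed; 828 in favor. Satisfied.

Valid — all requirements satisfied.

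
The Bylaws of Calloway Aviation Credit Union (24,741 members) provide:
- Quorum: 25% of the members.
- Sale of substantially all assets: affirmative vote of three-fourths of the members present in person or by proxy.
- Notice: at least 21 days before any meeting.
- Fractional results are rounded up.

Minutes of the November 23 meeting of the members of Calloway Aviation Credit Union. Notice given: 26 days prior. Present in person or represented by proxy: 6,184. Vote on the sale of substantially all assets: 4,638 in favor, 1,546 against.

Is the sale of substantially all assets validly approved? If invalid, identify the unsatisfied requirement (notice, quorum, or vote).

Notice: 26 days given; 21 required. Satisfied.
Quorum: 25% of 24,741 = 6,185.25, rounded up to 6,186; 6,184 present. Not satisfied.
Vote: requires three-fourths of those present (6,184); 3/4 of 6184 = 4638, so 4,638 needed; 4,638 in favor. Satisfied.

Invalid — quorum requirement not satisfied.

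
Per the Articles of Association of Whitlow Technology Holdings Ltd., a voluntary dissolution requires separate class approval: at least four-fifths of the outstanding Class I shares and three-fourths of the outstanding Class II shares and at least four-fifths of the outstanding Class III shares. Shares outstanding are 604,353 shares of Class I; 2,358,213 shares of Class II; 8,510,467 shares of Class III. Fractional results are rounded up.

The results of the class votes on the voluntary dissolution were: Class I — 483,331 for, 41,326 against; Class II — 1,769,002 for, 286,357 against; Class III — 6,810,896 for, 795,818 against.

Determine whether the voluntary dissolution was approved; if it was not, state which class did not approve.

Not approved — the Class I shares did not give the required vote.

Class I: 4/5 of 604353 = 483482.40, rounded up to 483483; 483,483 required, 483,331 in favor — not approved.
Class II: 3/4 of 2358213 = 1768659.75, rounded up to 1768660; 1,768,660 required, 1,769,002 in favor — approved.
Class III: 4/5 of 8510467 = 6808373.60, rounded up to 6808374; 6,808,374 required, 6,810,896 in favor — approved.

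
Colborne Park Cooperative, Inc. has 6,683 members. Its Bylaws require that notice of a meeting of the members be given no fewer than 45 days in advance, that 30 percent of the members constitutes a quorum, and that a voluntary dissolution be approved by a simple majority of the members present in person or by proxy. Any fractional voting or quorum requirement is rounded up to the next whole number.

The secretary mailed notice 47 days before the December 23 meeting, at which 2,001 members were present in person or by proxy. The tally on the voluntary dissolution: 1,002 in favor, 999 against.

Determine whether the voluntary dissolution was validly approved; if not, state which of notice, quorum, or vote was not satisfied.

Invalid — quorum requirement not satisfied.

Notice: 47 days given; 45 required. Satisfied.
Quorum: 30% of 6,683 = 2,004.90, rounded up to 2,005; 2,001 present. Not satisfied.
Vote: requires a majority of those present (2,001); a majority of 2001 is 1001, so 1,001 needed; 1,002 in favor. Satisfied.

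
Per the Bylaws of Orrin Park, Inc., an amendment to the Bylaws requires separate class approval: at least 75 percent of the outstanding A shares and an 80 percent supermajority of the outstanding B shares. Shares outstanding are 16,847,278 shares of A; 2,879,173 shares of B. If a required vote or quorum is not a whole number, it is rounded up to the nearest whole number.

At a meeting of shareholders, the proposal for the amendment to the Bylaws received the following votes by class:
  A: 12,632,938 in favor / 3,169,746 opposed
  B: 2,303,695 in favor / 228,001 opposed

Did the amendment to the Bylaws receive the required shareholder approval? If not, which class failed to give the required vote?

Not approved — the A shares did not give the required vote.

A: 3/4 of 16847278 = 12635458.50, rounded up to 12635459; 12,635,459 required, 12,632,938 in favor — not approved.
B: 4/5 of 2879173 = 2303338.40, rounded up to 2303339; 2,303,339 required, 2,303,695 in favor — approved.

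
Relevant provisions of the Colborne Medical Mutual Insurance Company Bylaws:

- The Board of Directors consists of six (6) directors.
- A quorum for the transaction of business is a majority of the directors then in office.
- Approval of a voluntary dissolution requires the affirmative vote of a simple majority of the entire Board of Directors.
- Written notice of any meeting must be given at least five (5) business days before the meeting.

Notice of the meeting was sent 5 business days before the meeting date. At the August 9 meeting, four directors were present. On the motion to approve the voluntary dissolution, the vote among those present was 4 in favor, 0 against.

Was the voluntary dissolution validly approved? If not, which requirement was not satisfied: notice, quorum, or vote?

Valid — all requirements satisfied.

Notice: 5 business days given; 5 required (5 ≥ 5). Satisfied.
Quorum: 4 present; quorum is 4. Satisfied.
Vote: the voluntary dissolution requires a majority of the entire Board of Directors (6). A majority of 6 is 4, so 4 affirmative votes are needed; 4 voted in favor. Satisfied.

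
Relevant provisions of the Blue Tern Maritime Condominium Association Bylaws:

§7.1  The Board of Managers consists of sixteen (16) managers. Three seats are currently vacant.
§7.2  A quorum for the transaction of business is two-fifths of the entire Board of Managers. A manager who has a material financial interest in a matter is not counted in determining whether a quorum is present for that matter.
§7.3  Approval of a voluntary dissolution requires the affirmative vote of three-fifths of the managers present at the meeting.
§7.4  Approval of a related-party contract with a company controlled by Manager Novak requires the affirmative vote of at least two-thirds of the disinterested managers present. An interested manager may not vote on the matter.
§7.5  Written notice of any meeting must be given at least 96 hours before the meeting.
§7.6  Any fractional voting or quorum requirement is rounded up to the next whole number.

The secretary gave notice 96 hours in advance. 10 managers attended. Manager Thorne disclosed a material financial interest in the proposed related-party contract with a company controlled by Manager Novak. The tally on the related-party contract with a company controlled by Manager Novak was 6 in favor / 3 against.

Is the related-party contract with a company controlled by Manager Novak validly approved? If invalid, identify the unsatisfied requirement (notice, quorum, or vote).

Valid — all requirements satisfied.

Notice: 96 hours given; 96 required (96 ≥ 96). Satisfied.
Quorum: 10 present, but the 1 interested manager does not count, leaving 9. Quorum is 7. Satisfied.
Vote: the related-party contract with a company controlled by Manager Novak requires two-thirds of the disinterested managers present (10 − 1 = 9). 2/3 of 9 = 6, so 6 affirmative votes are needed; 6 voted in favor. Satisfied.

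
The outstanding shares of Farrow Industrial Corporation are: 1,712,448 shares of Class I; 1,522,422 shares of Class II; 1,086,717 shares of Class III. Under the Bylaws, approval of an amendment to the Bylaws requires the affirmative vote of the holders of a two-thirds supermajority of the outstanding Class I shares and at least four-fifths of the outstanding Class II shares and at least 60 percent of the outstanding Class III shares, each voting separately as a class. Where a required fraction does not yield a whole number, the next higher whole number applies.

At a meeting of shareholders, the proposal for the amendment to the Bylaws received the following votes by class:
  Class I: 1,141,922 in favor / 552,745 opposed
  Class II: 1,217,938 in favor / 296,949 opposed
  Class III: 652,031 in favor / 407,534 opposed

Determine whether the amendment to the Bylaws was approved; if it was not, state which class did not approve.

Approved — every class gave the required vote.

Class I: 2/3 of 1712448 = 1141632; 1,141,632 required, 1,141,922 in favor — approved.
Class II: 4/5 of 1522422 = 1217937.60, rounded up to 1217938; 1,217,938 required, 1,217,938 in favor — approved.
Class III: 3/5 of 1086717 = 652030.20, rounded up to 652031; 652,031 required, 652,031 in favor — approved.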